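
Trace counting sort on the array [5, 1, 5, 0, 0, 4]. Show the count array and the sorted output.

Count array: [2, 1, 0, 0, 1, 2]
(count[i] = number of elements equal to i)
Cumulative count: [2, 3, 3, 3, 4, 6]
Sorted: [0, 0, 1, 4, 5, 5]


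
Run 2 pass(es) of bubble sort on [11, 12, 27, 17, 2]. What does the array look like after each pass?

After pass 1: [11, 12, 17, 2, 27] (2 swaps)
After pass 2: [11, 12, 2, 17, 27] (1 swaps)
Total swaps: 3


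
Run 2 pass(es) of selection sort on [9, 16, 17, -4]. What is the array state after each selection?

Pass 1: Select minimum -4 at index 3, swap -> [-4, 16, 17, 9]
Pass 2: Select minimum 9 at index 3, swap -> [-4, 9, 17, 16]


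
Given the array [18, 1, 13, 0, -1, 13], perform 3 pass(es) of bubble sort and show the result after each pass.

After pass 1: [1, 13, 0, -1, 13, 18] (5 swaps)
After pass 2: [1, 0, -1, 13, 13, 18] (2 swaps)
After pass 3: [0, -1, 1, 13, 13, 18] (2 swaps)
Total swaps: 9


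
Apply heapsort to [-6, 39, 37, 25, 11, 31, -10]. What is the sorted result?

Build heap: [39, 25, 37, -6, 11, 31, -10]
Extract 39: [37, 25, 31, -6, 11, -10, 39]
Extract 37: [31, 25, -10, -6, 11, 37, 39]
Extract 31: [25, 11, -10, -6, 31, 37, 39]
Extract 25: [11, -6, -10, 25, 31, 37, 39]
Extract 11: [-6, -10, 11, 25, 31, 37, 39]
Extract -6: [-10, -6, 11, 25, 31, 37, 39]


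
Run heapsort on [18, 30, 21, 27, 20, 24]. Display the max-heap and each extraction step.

Build heap: [30, 27, 24, 18, 20, 21]
Extract 30: [27, 21, 24, 18, 20, 30]
Extract 27: [24, 21, 20, 18, 27, 30]
Extract 24: [21, 18, 20, 24, 27, 30]
Extract 21: [20, 18, 21, 24, 27, 30]
Extract 20: [18, 20, 21, 24, 27, 30]


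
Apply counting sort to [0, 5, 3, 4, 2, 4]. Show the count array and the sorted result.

Count array: [1, 0, 1, 1, 2, 1]
(count[i] = number of elements equal to i)
Cumulative count: [1, 1, 2, 3, 5, 6]
Sorted: [0, 2, 3, 4, 4, 5]


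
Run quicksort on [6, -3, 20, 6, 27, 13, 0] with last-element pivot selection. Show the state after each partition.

Partition 1: pivot=0 at index 1 -> [-3, 0, 20, 6, 27, 13, 6]
Partition 2: pivot=6 at index 3 -> [-3, 0, 6, 6, 27, 13, 20]
Partition 3: pivot=20 at index 5 -> [-3, 0, 6, 6, 13, 20, 27]


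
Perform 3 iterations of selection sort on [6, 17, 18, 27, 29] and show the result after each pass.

Pass 1: Select minimum 6 at index 0, swap -> [6, 17, 18, 27, 29]
Pass 2: Select minimum 17 at index 1, swap -> [6, 17, 18, 27, 29]
Pass 3: Select minimum 18 at index 2, swap -> [6, 17, 18, 27, 29]


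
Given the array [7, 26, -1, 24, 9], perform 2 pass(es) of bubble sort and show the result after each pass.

After pass 1: [7, -1, 24, 9, 26] (3 swaps)
After pass 2: [-1, 7, 9, 24, 26] (2 swaps)
Total swaps: 5


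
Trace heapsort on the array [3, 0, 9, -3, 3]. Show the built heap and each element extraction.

Build heap: [9, 3, 3, -3, 0]
Extract 9: [3, 0, 3, -3, 9]
Extract 3: [3, 0, -3, 3, 9]
Extract 3: [0, -3, 3, 3, 9]
Extract 0: [-3, 0, 3, 3, 9]


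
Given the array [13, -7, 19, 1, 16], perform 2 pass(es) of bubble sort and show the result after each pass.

After pass 1: [-7, 13, 1, 16, 19] (3 swaps)
After pass 2: [-7, 1, 13, 16, 19] (1 swaps)
Total swaps: 4


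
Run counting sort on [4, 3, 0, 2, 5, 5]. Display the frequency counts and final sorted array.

Count array: [1, 0, 1, 1, 1, 2]
(count[i] = number of elements equal to i)
Cumulative count: [1, 1, 2, 3, 4, 6]
Sorted: [0, 2, 3, 4, 5, 5]


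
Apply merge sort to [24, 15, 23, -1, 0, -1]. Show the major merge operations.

Divide and conquer:
  Merge [15] + [23] -> [15, 23]
  Merge [24] + [15, 23] -> [15, 23, 24]
  Merge [0] + [-1] -> [-1, 0]
  Merge [-1] + [-1, 0] -> [-1, -1, 0]
  Merge [15, 23, 24] + [-1, -1, 0] -> [-1, -1, 0, 15, 23, 24]


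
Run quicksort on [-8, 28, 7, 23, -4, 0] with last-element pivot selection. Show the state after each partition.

Partition 1: pivot=0 at index 2 -> [-8, -4, 0, 23, 28, 7]
Partition 2: pivot=-4 at index 1 -> [-8, -4, 0, 23, 28, 7]
Partition 3: pivot=7 at index 3 -> [-8, -4, 0, 7, 28, 23]
Partition 4: pivot=23 at index 4 -> [-8, -4, 0, 7, 23, 28]


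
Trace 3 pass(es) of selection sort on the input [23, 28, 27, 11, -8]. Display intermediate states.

Pass 1: Select minimum -8 at index 4, swap -> [-8, 28, 27, 11, 23]
Pass 2: Select minimum 11 at index 3, swap -> [-8, 11, 27, 28, 23]
Pass 3: Select minimum 23 at index 4, swap -> [-8, 11, 23, 28, 27]


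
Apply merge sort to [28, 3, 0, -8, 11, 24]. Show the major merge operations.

Divide and conquer:
  Merge [3] + [0] -> [0, 3]
  Merge [28] + [0, 3] -> [0, 3, 28]
  Merge [11] + [24] -> [11, 24]
  Merge [-8] + [11, 24] -> [-8, 11, 24]
  Merge [0, 3, 28] + [-8, 11, 24] -> [-8, 0, 3, 11, 24, 28]


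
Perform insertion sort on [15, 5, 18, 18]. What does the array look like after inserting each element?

First element 15 is already 'sorted'
Insert 5: shifted 1 elements -> [5, 15, 18, 18]
Insert 18: shifted 0 elements -> [5, 15, 18, 18]
Insert 18: shifted 0 elements -> [5, 15, 18, 18]


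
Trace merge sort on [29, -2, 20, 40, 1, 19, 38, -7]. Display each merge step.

Divide and conquer:
  Merge [29] + [-2] -> [-2, 29]
  Merge [20] + [40] -> [20, 40]
  Merge [-2, 29] + [20, 40] -> [-2, 20, 29, 40]
  Merge [1] + [19] -> [1, 19]
  Merge [38] + [-7] -> [-7, 38]
  Merge [1, 19] + [-7, 38] -> [-7, 1, 19, 38]
  Merge [-2, 20, 29, 40] + [-7, 1, 19, 38] -> [-7, -2, 1, 19, 20, 29, 38, 40]


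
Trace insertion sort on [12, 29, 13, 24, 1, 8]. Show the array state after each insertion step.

First element 12 is already 'sorted'
Insert 29: shifted 0 elements -> [12, 29, 13, 24, 1, 8]
Insert 13: shifted 1 elements -> [12, 13, 29, 24, 1, 8]
Insert 24: shifted 1 elements -> [12, 13, 24, 29, 1, 8]
Insert 1: shifted 4 elements -> [1, 12, 13, 24, 29, 8]
Insert 8: shifted 4 elements -> [1, 8, 12, 13, 24, 29]


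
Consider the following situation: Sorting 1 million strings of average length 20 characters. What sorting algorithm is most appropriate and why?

Best choice: MSD radix sort or Mergesort
Reason: MSD radix sort is a non-comparison sort that buckets the strings by successive character positions, running in time proportional to the total number of characters examined rather than O(n log n) string comparisons; mergesort is a stable O(n log n)-comparison alternative that works for arbitrary variable-length keys


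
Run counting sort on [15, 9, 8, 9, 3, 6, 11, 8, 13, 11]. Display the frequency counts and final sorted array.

Count array: [0, 0, 0, 1, 0, 0, 1, 0, 2, 2, 0, 2, 0, 1, 0, 1]
(count[i] = number of elements equal to i)
Cumulative count: [0, 0, 0, 1, 1, 1, 2, 2, 4, 6, 6, 8, 8, 9, 9, 10]
Sorted: [3, 6, 8, 8, 9, 9, 11, 11, 13, 15]


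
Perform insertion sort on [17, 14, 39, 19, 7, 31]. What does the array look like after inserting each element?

First element 17 is already 'sorted'
Insert 14: shifted 1 elements -> [14, 17, 39, 19, 7, 31]
Insert 39: shifted 0 elements -> [14, 17, 39, 19, 7, 31]
Insert 19: shifted 1 elements -> [14, 17, 19, 39, 7, 31]
Insert 7: shifted 4 elements -> [7, 14, 17, 19, 39, 31]
Insert 31: shifted 1 elements -> [7, 14, 17, 19, 31, 39]


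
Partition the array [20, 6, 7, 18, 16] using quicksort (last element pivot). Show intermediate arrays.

Partition 1: pivot=16 at index 2 -> [6, 7, 16, 18, 20]
Partition 2: pivot=7 at index 1 -> [6, 7, 16, 18, 20]
Partition 3: pivot=20 at index 4 -> [6, 7, 16, 18, 20]


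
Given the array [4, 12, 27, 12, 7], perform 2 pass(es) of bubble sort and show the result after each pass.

After pass 1: [4, 12, 12, 7, 27] (2 swaps)
After pass 2: [4, 12, 7, 12, 27] (1 swaps)
Total swaps: 3


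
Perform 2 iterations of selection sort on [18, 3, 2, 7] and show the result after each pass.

Pass 1: Select minimum 2 at index 2, swap -> [2, 3, 18, 7]
Pass 2: Select minimum 3 at index 1, swap -> [2, 3, 18, 7]


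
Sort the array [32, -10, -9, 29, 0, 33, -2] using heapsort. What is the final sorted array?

Build heap: [33, 29, 32, -10, 0, -9, -2]
Extract 33: [32, 29, -2, -10, 0, -9, 33]
Extract 32: [29, 0, -2, -10, -9, 32, 33]
Extract 29: [0, -9, -2, -10, 29, 32, 33]
Extract 0: [-2, -9, -10, 0, 29, 32, 33]
Extract -2: [-9, -10, -2, 0, 29, 32, 33]
Extract -9: [-10, -9, -2, 0, 29, 32, 33]


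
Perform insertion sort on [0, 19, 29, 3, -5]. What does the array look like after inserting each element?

First element 0 is already 'sorted'
Insert 19: shifted 0 elements -> [0, 19, 29, 3, -5]
Insert 29: shifted 0 elements -> [0, 19, 29, 3, -5]
Insert 3: shifted 2 elements -> [0, 3, 19, 29, -5]
Insert -5: shifted 4 elements -> [-5, 0, 3, 19, 29]


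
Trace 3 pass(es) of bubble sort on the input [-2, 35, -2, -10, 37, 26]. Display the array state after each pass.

After pass 1: [-2, -2, -10, 35, 26, 37] (3 swaps)
After pass 2: [-2, -10, -2, 26, 35, 37] (2 swaps)
After pass 3: [-10, -2, -2, 26, 35, 37] (1 swaps)
Total swaps: 6


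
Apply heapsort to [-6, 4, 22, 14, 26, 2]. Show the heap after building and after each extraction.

Build heap: [26, 14, 22, -6, 4, 2]
Extract 26: [22, 14, 2, -6, 4, 26]
Extract 22: [14, 4, 2, -6, 22, 26]
Extract 14: [4, -6, 2, 14, 22, 26]
Extract 4: [2, -6, 4, 14, 22, 26]
Extract 2: [-6, 2, 4, 14, 22, 26]


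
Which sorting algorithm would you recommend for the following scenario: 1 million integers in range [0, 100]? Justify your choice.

Best choice: Counting sort
Reason: O(n + k) where k=100 is small; linear time beats O(n log n)


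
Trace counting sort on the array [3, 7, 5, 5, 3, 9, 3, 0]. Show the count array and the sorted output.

Count array: [1, 0, 0, 3, 0, 2, 0, 1, 0, 1]
(count[i] = number of elements equal to i)
Cumulative count: [1, 1, 1, 4, 4, 6, 6, 7, 7, 8]
Sorted: [0, 3, 3, 3, 5, 5, 7, 9]


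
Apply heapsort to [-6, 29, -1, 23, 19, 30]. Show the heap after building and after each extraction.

Build heap: [30, 29, -1, 23, 19, -6]
Extract 30: [29, 23, -1, -6, 19, 30]
Extract 29: [23, 19, -1, -6, 29, 30]
Extract 23: [19, -6, -1, 23, 29, 30]
Extract 19: [-1, -6, 19, 23, 29, 30]
Extract -1: [-6, -1, 19, 23, 29, 30]


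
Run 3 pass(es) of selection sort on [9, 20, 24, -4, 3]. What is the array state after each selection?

Pass 1: Select minimum -4 at index 3, swap -> [-4, 20, 24, 9, 3]
Pass 2: Select minimum 3 at index 4, swap -> [-4, 3, 24, 9, 20]
Pass 3: Select minimum 9 at index 3, swap -> [-4, 3, 9, 24, 20]


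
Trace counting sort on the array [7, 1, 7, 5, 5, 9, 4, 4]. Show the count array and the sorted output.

Count array: [0, 1, 0, 0, 2, 2, 0, 2, 0, 1]
(count[i] = number of elements equal to i)
Cumulative count: [0, 1, 1, 1, 3, 5, 5, 7, 7, 8]
Sorted: [1, 4, 4, 5, 5, 7, 7, 9]


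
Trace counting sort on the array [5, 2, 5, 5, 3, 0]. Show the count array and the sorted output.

Count array: [1, 0, 1, 1, 0, 3]
(count[i] = number of elements equal to i)
Cumulative count: [1, 1, 2, 3, 3, 6]
Sorted: [0, 2, 3, 5, 5, 5]


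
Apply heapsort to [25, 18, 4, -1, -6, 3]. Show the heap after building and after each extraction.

Build heap: [25, 18, 4, -1, -6, 3]
Extract 25: [18, 3, 4, -1, -6, 25]
Extract 18: [4, 3, -6, -1, 18, 25]
Extract 4: [3, -1, -6, 4, 18, 25]
Extract 3: [-1, -6, 3, 4, 18, 25]
Extract -1: [-6, -1, 3, 4, 18, 25]


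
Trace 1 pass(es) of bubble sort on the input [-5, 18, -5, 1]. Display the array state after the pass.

After pass 1: [-5, -5, 1, 18] (2 swaps)
Total swaps: 2


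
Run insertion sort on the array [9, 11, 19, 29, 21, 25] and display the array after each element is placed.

First element 9 is already 'sorted'
Insert 11: shifted 0 elements -> [9, 11, 19, 29, 21, 25]
Insert 19: shifted 0 elements -> [9, 11, 19, 29, 21, 25]
Insert 29: shifted 0 elements -> [9, 11, 19, 29, 21, 25]
Insert 21: shifted 1 elements -> [9, 11, 19, 21, 29, 25]
Insert 25: shifted 1 elements -> [9, 11, 19, 21, 25, 29]


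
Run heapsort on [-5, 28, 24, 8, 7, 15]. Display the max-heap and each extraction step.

Build heap: [28, 8, 24, -5, 7, 15]
Extract 28: [24, 8, 15, -5, 7, 28]
Extract 24: [15, 8, 7, -5, 24, 28]
Extract 15: [8, -5, 7, 15, 24, 28]
Extract 8: [7, -5, 8, 15, 24, 28]
Extract 7: [-5, 7, 8, 15, 24, 28]


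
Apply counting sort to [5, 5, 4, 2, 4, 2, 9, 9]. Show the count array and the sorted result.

Count array: [0, 0, 2, 0, 2, 2, 0, 0, 0, 2]
(count[i] = number of elements equal to i)
Cumulative count: [0, 0, 2, 2, 4, 6, 6, 6, 6, 8]
Sorted: [2, 2, 4, 4, 5, 5, 9, 9]


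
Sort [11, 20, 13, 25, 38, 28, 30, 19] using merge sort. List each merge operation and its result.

Divide and conquer:
  Merge [11] + [20] -> [11, 20]
  Merge [13] + [25] -> [13, 25]
  Merge [11, 20] + [13, 25] -> [11, 13, 20, 25]
  Merge [38] + [28] -> [28, 38]
  Merge [30] + [19] -> [19, 30]
  Merge [28, 38] + [19, 30] -> [19, 28, 30, 38]
  Merge [11, 13, 20, 25] + [19, 28, 30, 38] -> [11, 13, 19, 20, 25, 28, 30, 38]


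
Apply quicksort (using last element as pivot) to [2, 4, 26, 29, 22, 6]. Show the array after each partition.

Partition 1: pivot=6 at index 2 -> [2, 4, 6, 29, 22, 26]
Partition 2: pivot=4 at index 1 -> [2, 4, 6, 29, 22, 26]
Partition 3: pivot=26 at index 4 -> [2, 4, 6, 22, 26, 29]


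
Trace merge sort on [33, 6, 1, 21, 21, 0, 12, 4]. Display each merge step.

Divide and conquer:
  Merge [33] + [6] -> [6, 33]
  Merge [1] + [21] -> [1, 21]
  Merge [6, 33] + [1, 21] -> [1, 6, 21, 33]
  Merge [21] + [0] -> [0, 21]
  Merge [12] + [4] -> [4, 12]
  Merge [0, 21] + [4, 12] -> [0, 4, 12, 21]
  Merge [1, 6, 21, 33] + [0, 4, 12, 21] -> [0, 1, 4, 6, 12, 21, 21, 33]


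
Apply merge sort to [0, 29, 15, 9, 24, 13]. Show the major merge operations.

Divide and conquer:
  Merge [29] + [15] -> [15, 29]
  Merge [0] + [15, 29] -> [0, 15, 29]
  Merge [24] + [13] -> [13, 24]
  Merge [9] + [13, 24] -> [9, 13, 24]
  Merge [0, 15, 29] + [9, 13, 24] -> [0, 9, 13, 15, 24, 29]


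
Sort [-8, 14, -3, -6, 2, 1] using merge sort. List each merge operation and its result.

Divide and conquer:
  Merge [14] + [-3] -> [-3, 14]
  Merge [-8] + [-3, 14] -> [-8, -3, 14]
  Merge [2] + [1] -> [1, 2]
  Merge [-6] + [1, 2] -> [-6, 1, 2]
  Merge [-8, -3, 14] + [-6, 1, 2] -> [-8, -6, -3, 1, 2, 14]


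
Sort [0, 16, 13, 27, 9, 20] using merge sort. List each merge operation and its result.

Divide and conquer:
  Merge [16] + [13] -> [13, 16]
  Merge [0] + [13, 16] -> [0, 13, 16]
  Merge [9] + [20] -> [9, 20]
  Merge [27] + [9, 20] -> [9, 20, 27]
  Merge [0, 13, 16] + [9, 20, 27] -> [0, 9, 13, 16, 20, 27]


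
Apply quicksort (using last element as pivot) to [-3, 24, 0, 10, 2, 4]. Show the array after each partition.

Partition 1: pivot=4 at index 3 -> [-3, 0, 2, 4, 24, 10]
Partition 2: pivot=2 at index 2 -> [-3, 0, 2, 4, 24, 10]
Partition 3: pivot=0 at index 1 -> [-3, 0, 2, 4, 24, 10]
Partition 4: pivot=10 at index 4 -> [-3, 0, 2, 4, 10, 24]


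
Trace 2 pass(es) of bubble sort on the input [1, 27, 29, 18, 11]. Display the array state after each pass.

After pass 1: [1, 27, 18, 11, 29] (2 swaps)
After pass 2: [1, 18, 11, 27, 29] (2 swaps)
Total swaps: 4


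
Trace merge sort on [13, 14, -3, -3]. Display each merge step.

Divide and conquer:
  Merge [13] + [14] -> [13, 14]
  Merge [-3] + [-3] -> [-3, -3]
  Merge [13, 14] + [-3, -3] -> [-3, -3, 13, 14]


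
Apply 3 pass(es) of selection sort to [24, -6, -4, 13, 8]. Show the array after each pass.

Pass 1: Select minimum -6 at index 1, swap -> [-6, 24, -4, 13, 8]
Pass 2: Select minimum -4 at index 2, swap -> [-6, -4, 24, 13, 8]
Pass 3: Select minimum 8 at index 4, swap -> [-6, -4, 8, 13, 24]


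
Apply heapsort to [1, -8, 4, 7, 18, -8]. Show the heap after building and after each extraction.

Build heap: [18, 7, 4, 1, -8, -8]
Extract 18: [7, 1, 4, -8, -8, 18]
Extract 7: [4, 1, -8, -8, 7, 18]
Extract 4: [1, -8, -8, 4, 7, 18]
Extract 1: [-8, -8, 1, 4, 7, 18]
Extract -8: [-8, -8, 1, 4, 7, 18]


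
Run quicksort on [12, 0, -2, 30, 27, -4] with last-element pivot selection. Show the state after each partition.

Partition 1: pivot=-4 at index 0 -> [-4, 0, -2, 30, 27, 12]
Partition 2: pivot=12 at index 3 -> [-4, 0, -2, 12, 27, 30]
Partition 3: pivot=-2 at index 1 -> [-4, -2, 0, 12, 27, 30]
Partition 4: pivot=30 at index 5 -> [-4, -2, 0, 12, 27, 30]


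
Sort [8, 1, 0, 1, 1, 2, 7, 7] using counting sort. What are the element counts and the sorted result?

Count array: [1, 3, 1, 0, 0, 0, 0, 2, 1]
(count[i] = number of elements equal to i)
Cumulative count: [1, 4, 5, 5, 5, 5, 5, 7, 8]
Sorted: [0, 1, 1, 1, 2, 7, 7, 8]


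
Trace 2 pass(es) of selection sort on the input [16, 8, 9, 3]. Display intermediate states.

Pass 1: Select minimum 3 at index 3, swap -> [3, 8, 9, 16]
Pass 2: Select minimum 8 at index 1, swap -> [3, 8, 9, 16]


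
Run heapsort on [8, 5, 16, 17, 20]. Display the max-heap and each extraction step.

Build heap: [20, 17, 16, 8, 5]
Extract 20: [17, 8, 16, 5, 20]
Extract 17: [16, 8, 5, 17, 20]
Extract 16: [8, 5, 16, 17, 20]
Extract 8: [5, 8, 16, 17, 20]


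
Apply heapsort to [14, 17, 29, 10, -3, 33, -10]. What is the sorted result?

Build heap: [33, 17, 29, 10, -3, 14, -10]
Extract 33: [29, 17, 14, 10, -3, -10, 33]
Extract 29: [17, 10, 14, -10, -3, 29, 33]
Extract 17: [14, 10, -3, -10, 17, 29, 33]
Extract 14: [10, -10, -3, 14, 17, 29, 33]
Extract 10: [-3, -10, 10, 14, 17, 29, 33]
Extract -3: [-10, -3, 10, 14, 17, 29, 33]


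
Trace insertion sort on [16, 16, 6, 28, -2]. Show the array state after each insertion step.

First element 16 is already 'sorted'
Insert 16: shifted 0 elements -> [16, 16, 6, 28, -2]
Insert 6: shifted 2 elements -> [6, 16, 16, 28, -2]
Insert 28: shifted 0 elements -> [6, 16, 16, 28, -2]
Insert -2: shifted 4 elements -> [-2, 6, 16, 16, 28]


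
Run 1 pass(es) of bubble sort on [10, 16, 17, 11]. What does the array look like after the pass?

After pass 1: [10, 16, 11, 17] (1 swaps)
Total swaps: 1


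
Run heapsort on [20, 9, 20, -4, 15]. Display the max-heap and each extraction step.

Build heap: [20, 15, 20, -4, 9]
Extract 20: [20, 15, 9, -4, 20]
Extract 20: [15, -4, 9, 20, 20]
Extract 15: [9, -4, 15, 20, 20]
Extract 9: [-4, 9, 15, 20, 20]


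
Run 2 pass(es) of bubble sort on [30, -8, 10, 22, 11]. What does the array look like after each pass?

After pass 1: [-8, 10, 22, 11, 30] (4 swaps)
After pass 2: [-8, 10, 11, 22, 30] (1 swaps)
Total swaps: 5


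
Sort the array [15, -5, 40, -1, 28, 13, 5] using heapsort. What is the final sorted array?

Build heap: [40, 28, 15, -1, -5, 13, 5]
Extract 40: [28, 5, 15, -1, -5, 13, 40]
Extract 28: [15, 5, 13, -1, -5, 28, 40]
Extract 15: [13, 5, -5, -1, 15, 28, 40]
Extract 13: [5, -1, -5, 13, 15, 28, 40]
Extract 5: [-1, -5, 5, 13, 15, 28, 40]
Extract -1: [-5, -1, 5, 13, 15, 28, 40]


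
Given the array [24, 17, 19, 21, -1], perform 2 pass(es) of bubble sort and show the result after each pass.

After pass 1: [17, 19, 21, -1, 24] (4 swaps)
After pass 2: [17, 19, -1, 21, 24] (1 swaps)
Total swaps: 5


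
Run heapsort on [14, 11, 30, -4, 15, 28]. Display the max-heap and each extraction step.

Build heap: [30, 15, 28, -4, 11, 14]
Extract 30: [28, 15, 14, -4, 11, 30]
Extract 28: [15, 11, 14, -4, 28, 30]
Extract 15: [14, 11, -4, 15, 28, 30]
Extract 14: [11, -4, 14, 15, 28, 30]
Extract 11: [-4, 11, 14, 15, 28, 30]


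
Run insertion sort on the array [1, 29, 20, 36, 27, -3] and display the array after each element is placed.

First element 1 is already 'sorted'
Insert 29: shifted 0 elements -> [1, 29, 20, 36, 27, -3]
Insert 20: shifted 1 elements -> [1, 20, 29, 36, 27, -3]
Insert 36: shifted 0 elements -> [1, 20, 29, 36, 27, -3]
Insert 27: shifted 2 elements -> [1, 20, 27, 29, 36, -3]
Insert -3: shifted 5 elements -> [-3, 1, 20, 27, 29, 36]


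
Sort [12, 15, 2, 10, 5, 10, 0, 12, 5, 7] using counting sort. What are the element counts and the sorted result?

Count array: [1, 0, 1, 0, 0, 2, 0, 1, 0, 0, 2, 0, 2, 0, 0, 1]
(count[i] = number of elements equal to i)
Cumulative count: [1, 1, 2, 2, 2, 4, 4, 5, 5, 5, 7, 7, 9, 9, 9, 10]
Sorted: [0, 2, 5, 5, 7, 10, 10, 12, 12, 15]


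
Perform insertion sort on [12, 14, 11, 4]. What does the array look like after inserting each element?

First element 12 is already 'sorted'
Insert 14: shifted 0 elements -> [12, 14, 11, 4]
Insert 11: shifted 2 elements -> [11, 12, 14, 4]
Insert 4: shifted 3 elements -> [4, 11, 12, 14]


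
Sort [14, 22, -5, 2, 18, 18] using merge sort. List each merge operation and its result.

Divide and conquer:
  Merge [22] + [-5] -> [-5, 22]
  Merge [14] + [-5, 22] -> [-5, 14, 22]
  Merge [18] + [18] -> [18, 18]
  Merge [2] + [18, 18] -> [2, 18, 18]
  Merge [-5, 14, 22] + [2, 18, 18] -> [-5, 2, 14, 18, 18, 22]


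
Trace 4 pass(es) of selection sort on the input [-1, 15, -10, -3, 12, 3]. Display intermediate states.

Pass 1: Select minimum -10 at index 2, swap -> [-10, 15, -1, -3, 12, 3]
Pass 2: Select minimum -3 at index 3, swap -> [-10, -3, -1, 15, 12, 3]
Pass 3: Select minimum -1 at index 2, swap -> [-10, -3, -1, 15, 12, 3]
Pass 4: Select minimum 3 at index 5, swap -> [-10, -3, -1, 3, 12, 15]


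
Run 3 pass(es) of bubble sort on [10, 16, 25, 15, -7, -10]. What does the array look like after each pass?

After pass 1: [10, 16, 15, -7, -10, 25] (3 swaps)
After pass 2: [10, 15, -7, -10, 16, 25] (3 swaps)
After pass 3: [10, -7, -10, 15, 16, 25] (2 swaps)
Total swaps: 8


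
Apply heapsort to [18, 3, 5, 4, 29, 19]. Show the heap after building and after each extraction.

Build heap: [29, 18, 19, 4, 3, 5]
Extract 29: [19, 18, 5, 4, 3, 29]
Extract 19: [18, 4, 5, 3, 19, 29]
Extract 18: [5, 4, 3, 18, 19, 29]
Extract 5: [4, 3, 5, 18, 19, 29]
Extract 4: [3, 4, 5, 18, 19, 29]


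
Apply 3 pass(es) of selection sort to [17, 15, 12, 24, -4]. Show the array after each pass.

Pass 1: Select minimum -4 at index 4, swap -> [-4, 15, 12, 24, 17]
Pass 2: Select minimum 12 at index 2, swap -> [-4, 12, 15, 24, 17]
Pass 3: Select minimum 15 at index 2, swap -> [-4, 12, 15, 24, 17]


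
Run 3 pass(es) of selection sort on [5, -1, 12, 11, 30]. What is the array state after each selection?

Pass 1: Select minimum -1 at index 1, swap -> [-1, 5, 12, 11, 30]
Pass 2: Select minimum 5 at index 1, swap -> [-1, 5, 12, 11, 30]
Pass 3: Select minimum 11 at index 3, swap -> [-1, 5, 11, 12, 30]


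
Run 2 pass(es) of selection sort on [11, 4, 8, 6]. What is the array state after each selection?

Pass 1: Select minimum 4 at index 1, swap -> [4, 11, 8, 6]
Pass 2: Select minimum 6 at index 3, swap -> [4, 6, 8, 11]


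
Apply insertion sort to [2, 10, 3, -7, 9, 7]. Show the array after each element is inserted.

First element 2 is already 'sorted'
Insert 10: shifted 0 elements -> [2, 10, 3, -7, 9, 7]
Insert 3: shifted 1 elements -> [2, 3, 10, -7, 9, 7]
Insert -7: shifted 3 elements -> [-7, 2, 3, 10, 9, 7]
Insert 9: shifted 1 elements -> [-7, 2, 3, 9, 10, 7]
Insert 7: shifted 2 elements -> [-7, 2, 3, 7, 9, 10]


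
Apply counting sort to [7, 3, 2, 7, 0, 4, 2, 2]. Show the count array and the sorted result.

Count array: [1, 0, 3, 1, 1, 0, 0, 2]
(count[i] = number of elements equal to i)
Cumulative count: [1, 1, 4, 5, 6, 6, 6, 8]
Sorted: [0, 2, 2, 2, 3, 4, 7, 7]


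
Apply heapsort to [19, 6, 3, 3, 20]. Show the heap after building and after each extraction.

Build heap: [20, 19, 3, 3, 6]
Extract 20: [19, 6, 3, 3, 20]
Extract 19: [6, 3, 3, 19, 20]
Extract 6: [3, 3, 6, 19, 20]
Extract 3: [3, 3, 6, 19, 20]


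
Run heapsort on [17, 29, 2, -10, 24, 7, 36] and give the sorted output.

Build heap: [36, 29, 17, -10, 24, 7, 2]
Extract 36: [29, 24, 17, -10, 2, 7, 36]
Extract 29: [24, 7, 17, -10, 2, 29, 36]
Extract 24: [17, 7, 2, -10, 24, 29, 36]
Extract 17: [7, -10, 2, 17, 24, 29, 36]
Extract 7: [2, -10, 7, 17, 24, 29, 36]
Extract 2: [-10, 2, 7, 17, 24, 29, 36]


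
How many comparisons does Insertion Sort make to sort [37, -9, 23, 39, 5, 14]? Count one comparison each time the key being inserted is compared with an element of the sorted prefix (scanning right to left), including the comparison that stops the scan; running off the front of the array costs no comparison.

Insert -9: 37 > -9 (shift), reached front = 1 comparison(s) -> [-9, 37, 23, 39, 5, 14]
Insert 23: 37 > 23 (shift), -9 <= 23 (stop) = 2 comparison(s) -> [-9, 23, 37, 39, 5, 14]
Insert 39: 37 <= 39 (stop) = 1 comparison(s) -> [-9, 23, 37, 39, 5, 14]
Insert 5: 39 > 5 (shift), 37 > 5 (shift), 23 > 5 (shift), -9 <= 5 (stop) = 4 comparison(s) -> [-9, 5, 23, 37, 39, 14]
Insert 14: 39 > 14 (shift), 37 > 14 (shift), 23 > 14 (shift), 5 <= 14 (stop) = 4 comparison(s) -> [-9, 5, 14, 23, 37, 39]
Total comparisons: 1 + 2 + 1 + 4 + 4 = 12


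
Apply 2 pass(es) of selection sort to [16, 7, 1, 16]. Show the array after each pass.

Pass 1: Select minimum 1 at index 2, swap -> [1, 7, 16, 16]
Pass 2: Select minimum 7 at index 1, swap -> [1, 7, 16, 16]


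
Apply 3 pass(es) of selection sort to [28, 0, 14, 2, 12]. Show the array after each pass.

Pass 1: Select minimum 0 at index 1, swap -> [0, 28, 14, 2, 12]
Pass 2: Select minimum 2 at index 3, swap -> [0, 2, 14, 28, 12]
Pass 3: Select minimum 12 at index 4, swap -> [0, 2, 12, 28, 14]


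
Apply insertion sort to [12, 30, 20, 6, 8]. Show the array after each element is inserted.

First element 12 is already 'sorted'
Insert 30: shifted 0 elements -> [12, 30, 20, 6, 8]
Insert 20: shifted 1 elements -> [12, 20, 30, 6, 8]
Insert 6: shifted 3 elements -> [6, 12, 20, 30, 8]
Insert 8: shifted 3 elements -> [6, 8, 12, 20, 30]


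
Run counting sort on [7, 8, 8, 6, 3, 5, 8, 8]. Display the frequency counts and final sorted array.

Count array: [0, 0, 0, 1, 0, 1, 1, 1, 4]
(count[i] = number of elements equal to i)
Cumulative count: [0, 0, 0, 1, 1, 2, 3, 4, 8]
Sorted: [3, 5, 6, 7, 8, 8, 8, 8]


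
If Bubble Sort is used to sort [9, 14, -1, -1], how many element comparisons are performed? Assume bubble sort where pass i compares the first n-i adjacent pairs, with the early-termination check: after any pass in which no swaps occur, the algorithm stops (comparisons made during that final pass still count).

Pass 1: compare adjacent pairs (0,1)..(2,3) = 3 comparison(s), 2 swap(s) -> [9, -1, -1, 14]
Pass 2: compare adjacent pairs (0,1)..(1,2) = 2 comparison(s), 2 swap(s) -> [-1, -1, 9, 14]
Pass 3: compare adjacent pairs (0,1)..(0,1) = 1 comparison(s), 0 swap(s) -> [-1, -1, 9, 14]
No swaps in this pass, so bubble sort stops here.
Total comparisons: 3 + 2 + 1 = 6


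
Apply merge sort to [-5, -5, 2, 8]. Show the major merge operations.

Divide and conquer:
  Merge [-5] + [-5] -> [-5, -5]
  Merge [2] + [8] -> [2, 8]
  Merge [-5, -5] + [2, 8] -> [-5, -5, 2, 8]


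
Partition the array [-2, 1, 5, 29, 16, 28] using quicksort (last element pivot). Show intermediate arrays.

Partition 1: pivot=28 at index 4 -> [-2, 1, 5, 16, 28, 29]
Partition 2: pivot=16 at index 3 -> [-2, 1, 5, 16, 28, 29]
Partition 3: pivot=5 at index 2 -> [-2, 1, 5, 16, 28, 29]
Partition 4: pivot=1 at index 1 -> [-2, 1, 5, 16, 28, 29]


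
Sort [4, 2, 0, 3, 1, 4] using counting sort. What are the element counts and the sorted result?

Count array: [1, 1, 1, 1, 2]
(count[i] = number of elements equal to i)
Cumulative count: [1, 2, 3, 4, 6]
Sorted: [0, 1, 2, 3, 4, 4]


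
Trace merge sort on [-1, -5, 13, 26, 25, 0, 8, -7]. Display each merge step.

Divide and conquer:
  Merge [-1] + [-5] -> [-5, -1]
  Merge [13] + [26] -> [13, 26]
  Merge [-5, -1] + [13, 26] -> [-5, -1, 13, 26]
  Merge [25] + [0] -> [0, 25]
  Merge [8] + [-7] -> [-7, 8]
  Merge [0, 25] + [-7, 8] -> [-7, 0, 8, 25]
  Merge [-5, -1, 13, 26] + [-7, 0, 8, 25] -> [-7, -5, -1, 0, 8, 13, 25, 26]


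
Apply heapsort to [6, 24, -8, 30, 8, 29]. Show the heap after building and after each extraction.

Build heap: [30, 24, 29, 6, 8, -8]
Extract 30: [29, 24, -8, 6, 8, 30]
Extract 29: [24, 8, -8, 6, 29, 30]
Extract 24: [8, 6, -8, 24, 29, 30]
Extract 8: [6, -8, 8, 24, 29, 30]
Extract 6: [-8, 6, 8, 24, 29, 30]


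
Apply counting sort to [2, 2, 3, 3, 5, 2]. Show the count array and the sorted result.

Count array: [0, 0, 3, 2, 0, 1]
(count[i] = number of elements equal to i)
Cumulative count: [0, 0, 3, 5, 5, 6]
Sorted: [2, 2, 2, 3, 3, 5]


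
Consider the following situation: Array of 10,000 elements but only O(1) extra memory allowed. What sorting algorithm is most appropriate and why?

Best choice: Heapsort
Reason: Heapsort rearranges the array in place using O(1) auxiliary space and still guarantees O(n log n) time; quicksort partitions in place but needs Theta(log n) stack space for recursion (O(n) in the worst case), and mergesort requires O(n) auxiliary space


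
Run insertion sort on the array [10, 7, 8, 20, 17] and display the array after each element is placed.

First element 10 is already 'sorted'
Insert 7: shifted 1 elements -> [7, 10, 8, 20, 17]
Insert 8: shifted 1 elements -> [7, 8, 10, 20, 17]
Insert 20: shifted 0 elements -> [7, 8, 10, 20, 17]
Insert 17: shifted 1 elements -> [7, 8, 10, 17, 20]


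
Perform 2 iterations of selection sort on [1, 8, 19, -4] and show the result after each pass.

Pass 1: Select minimum -4 at index 3, swap -> [-4, 8, 19, 1]
Pass 2: Select minimum 1 at index 3, swap -> [-4, 1, 19, 8]


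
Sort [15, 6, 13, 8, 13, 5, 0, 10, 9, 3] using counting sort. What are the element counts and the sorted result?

Count array: [1, 0, 0, 1, 0, 1, 1, 0, 1, 1, 1, 0, 0, 2, 0, 1]
(count[i] = number of elements equal to i)
Cumulative count: [1, 1, 1, 2, 2, 3, 4, 4, 5, 6, 7, 7, 7, 9, 9, 10]
Sorted: [0, 3, 5, 6, 8, 9, 10, 13, 13, 15]


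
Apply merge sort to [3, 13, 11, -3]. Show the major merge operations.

Divide and conquer:
  Merge [3] + [13] -> [3, 13]
  Merge [11] + [-3] -> [-3, 11]
  Merge [3, 13] + [-3, 11] -> [-3, 3, 11, 13]


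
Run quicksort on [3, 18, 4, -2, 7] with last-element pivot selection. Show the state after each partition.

Partition 1: pivot=7 at index 3 -> [3, 4, -2, 7, 18]
Partition 2: pivot=-2 at index 0 -> [-2, 4, 3, 7, 18]
Partition 3: pivot=3 at index 1 -> [-2, 3, 4, 7, 18]


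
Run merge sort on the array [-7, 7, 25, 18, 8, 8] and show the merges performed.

Divide and conquer:
  Merge [7] + [25] -> [7, 25]
  Merge [-7] + [7, 25] -> [-7, 7, 25]
  Merge [8] + [8] -> [8, 8]
  Merge [18] + [8, 8] -> [8, 8, 18]
  Merge [-7, 7, 25] + [8, 8, 18] -> [-7, 7, 8, 8, 18, 25]


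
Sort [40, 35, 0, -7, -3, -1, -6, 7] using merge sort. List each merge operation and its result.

Divide and conquer:
  Merge [40] + [35] -> [35, 40]
  Merge [0] + [-7] -> [-7, 0]
  Merge [35, 40] + [-7, 0] -> [-7, 0, 35, 40]
  Merge [-3] + [-1] -> [-3, -1]
  Merge [-6] + [7] -> [-6, 7]
  Merge [-3, -1] + [-6, 7] -> [-6, -3, -1, 7]
  Merge [-7, 0, 35, 40] + [-6, -3, -1, 7] -> [-7, -6, -3, -1, 0, 7, 35, 40]


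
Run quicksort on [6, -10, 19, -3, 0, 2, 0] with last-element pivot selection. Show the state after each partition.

Partition 1: pivot=0 at index 3 -> [-10, -3, 0, 0, 19, 2, 6]
Partition 2: pivot=0 at index 2 -> [-10, -3, 0, 0, 19, 2, 6]
Partition 3: pivot=-3 at index 1 -> [-10, -3, 0, 0, 19, 2, 6]
Partition 4: pivot=6 at index 5 -> [-10, -3, 0, 0, 2, 6, 19]


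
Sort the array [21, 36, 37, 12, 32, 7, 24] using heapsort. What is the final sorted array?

Build heap: [37, 36, 24, 12, 32, 7, 21]
Extract 37: [36, 32, 24, 12, 21, 7, 37]
Extract 36: [32, 21, 24, 12, 7, 36, 37]
Extract 32: [24, 21, 7, 12, 32, 36, 37]
Extract 24: [21, 12, 7, 24, 32, 36, 37]
Extract 21: [12, 7, 21, 24, 32, 36, 37]
Extract 12: [7, 12, 21, 24, 32, 36, 37]


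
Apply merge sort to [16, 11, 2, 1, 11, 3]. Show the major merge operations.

Divide and conquer:
  Merge [11] + [2] -> [2, 11]
  Merge [16] + [2, 11] -> [2, 11, 16]
  Merge [11] + [3] -> [3, 11]
  Merge [1] + [3, 11] -> [1, 3, 11]
  Merge [2, 11, 16] + [1, 3, 11] -> [1, 2, 3, 11, 11, 16]


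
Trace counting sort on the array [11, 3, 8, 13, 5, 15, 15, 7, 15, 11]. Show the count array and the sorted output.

Count array: [0, 0, 0, 1, 0, 1, 0, 1, 1, 0, 0, 2, 0, 1, 0, 3]
(count[i] = number of elements equal to i)
Cumulative count: [0, 0, 0, 1, 1, 2, 2, 3, 4, 4, 4, 6, 6, 7, 7, 10]
Sorted: [3, 5, 7, 8, 11, 11, 13, 15, 15, 15]


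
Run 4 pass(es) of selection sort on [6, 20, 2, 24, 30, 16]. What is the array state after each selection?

Pass 1: Select minimum 2 at index 2, swap -> [2, 20, 6, 24, 30, 16]
Pass 2: Select minimum 6 at index 2, swap -> [2, 6, 20, 24, 30, 16]
Pass 3: Select minimum 16 at index 5, swap -> [2, 6, 16, 24, 30, 20]
Pass 4: Select minimum 20 at index 5, swap -> [2, 6, 16, 20, 30, 24]


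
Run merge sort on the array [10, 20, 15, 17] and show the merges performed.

Divide and conquer:
  Merge [10] + [20] -> [10, 20]
  Merge [15] + [17] -> [15, 17]
  Merge [10, 20] + [15, 17] -> [10, 15, 17, 20]


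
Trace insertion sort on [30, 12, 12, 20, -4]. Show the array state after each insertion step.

First element 30 is already 'sorted'
Insert 12: shifted 1 elements -> [12, 30, 12, 20, -4]
Insert 12: shifted 1 elements -> [12, 12, 30, 20, -4]
Insert 20: shifted 1 elements -> [12, 12, 20, 30, -4]
Insert -4: shifted 4 elements -> [-4, 12, 12, 20, 30]


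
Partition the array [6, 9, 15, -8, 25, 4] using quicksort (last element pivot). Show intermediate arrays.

Partition 1: pivot=4 at index 1 -> [-8, 4, 15, 6, 25, 9]
Partition 2: pivot=9 at index 3 -> [-8, 4, 6, 9, 25, 15]
Partition 3: pivot=15 at index 4 -> [-8, 4, 6, 9, 15, 25]


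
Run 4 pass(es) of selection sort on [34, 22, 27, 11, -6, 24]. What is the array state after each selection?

Pass 1: Select minimum -6 at index 4, swap -> [-6, 22, 27, 11, 34, 24]
Pass 2: Select minimum 11 at index 3, swap -> [-6, 11, 27, 22, 34, 24]
Pass 3: Select minimum 22 at index 3, swap -> [-6, 11, 22, 27, 34, 24]
Pass 4: Select minimum 24 at index 5, swap -> [-6, 11, 22, 24, 34, 27]


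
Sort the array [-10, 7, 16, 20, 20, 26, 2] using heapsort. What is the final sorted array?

Build heap: [26, 20, 16, 7, 20, -10, 2]
Extract 26: [20, 20, 16, 7, 2, -10, 26]
Extract 20: [20, 7, 16, -10, 2, 20, 26]
Extract 20: [16, 7, 2, -10, 20, 20, 26]
Extract 16: [7, -10, 2, 16, 20, 20, 26]
Extract 7: [2, -10, 7, 16, 20, 20, 26]
Extract 2: [-10, 2, 7, 16, 20, 20, 26]


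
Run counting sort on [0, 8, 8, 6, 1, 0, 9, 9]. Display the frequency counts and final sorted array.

Count array: [2, 1, 0, 0, 0, 0, 1, 0, 2, 2]
(count[i] = number of elements equal to i)
Cumulative count: [2, 3, 3, 3, 3, 3, 4, 4, 6, 8]
Sorted: [0, 0, 1, 6, 8, 8, 9, 9]


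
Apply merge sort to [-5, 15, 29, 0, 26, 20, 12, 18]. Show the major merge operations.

Divide and conquer:
  Merge [-5] + [15] -> [-5, 15]
  Merge [29] + [0] -> [0, 29]
  Merge [-5, 15] + [0, 29] -> [-5, 0, 15, 29]
  Merge [26] + [20] -> [20, 26]
  Merge [12] + [18] -> [12, 18]
  Merge [20, 26] + [12, 18] -> [12, 18, 20, 26]
  Merge [-5, 0, 15, 29] + [12, 18, 20, 26] -> [-5, 0, 12, 15, 18, 20, 26, 29]


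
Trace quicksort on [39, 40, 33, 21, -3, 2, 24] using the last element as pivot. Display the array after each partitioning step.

Partition 1: pivot=24 at index 3 -> [21, -3, 2, 24, 40, 33, 39]
Partition 2: pivot=2 at index 1 -> [-3, 2, 21, 24, 40, 33, 39]
Partition 3: pivot=39 at index 5 -> [-3, 2, 21, 24, 33, 39, 40]


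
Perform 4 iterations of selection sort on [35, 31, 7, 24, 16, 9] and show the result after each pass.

Pass 1: Select minimum 7 at index 2, swap -> [7, 31, 35, 24, 16, 9]
Pass 2: Select minimum 9 at index 5, swap -> [7, 9, 35, 24, 16, 31]
Pass 3: Select minimum 16 at index 4, swap -> [7, 9, 16, 24, 35, 31]
Pass 4: Select minimum 24 at index 3, swap -> [7, 9, 16, 24, 35, 31]


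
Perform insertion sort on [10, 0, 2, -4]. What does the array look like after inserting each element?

First element 10 is already 'sorted'
Insert 0: shifted 1 elements -> [0, 10, 2, -4]
Insert 2: shifted 1 elements -> [0, 2, 10, -4]
Insert -4: shifted 3 elements -> [-4, 0, 2, 10]


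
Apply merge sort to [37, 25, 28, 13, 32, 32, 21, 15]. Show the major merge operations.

Divide and conquer:
  Merge [37] + [25] -> [25, 37]
  Merge [28] + [13] -> [13, 28]
  Merge [25, 37] + [13, 28] -> [13, 25, 28, 37]
  Merge [32] + [32] -> [32, 32]
  Merge [21] + [15] -> [15, 21]
  Merge [32, 32] + [15, 21] -> [15, 21, 32, 32]
  Merge [13, 25, 28, 37] + [15, 21, 32, 32] -> [13, 15, 21, 25, 28, 32, 32, 37]


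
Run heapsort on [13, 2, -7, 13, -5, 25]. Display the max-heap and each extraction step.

Build heap: [25, 13, 13, 2, -5, -7]
Extract 25: [13, 2, 13, -7, -5, 25]
Extract 13: [13, 2, -5, -7, 13, 25]
Extract 13: [2, -7, -5, 13, 13, 25]
Extract 2: [-5, -7, 2, 13, 13, 25]
Extract -5: [-7, -5, 2, 13, 13, 25]


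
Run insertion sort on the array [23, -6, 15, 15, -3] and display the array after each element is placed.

First element 23 is already 'sorted'
Insert -6: shifted 1 elements -> [-6, 23, 15, 15, -3]
Insert 15: shifted 1 elements -> [-6, 15, 23, 15, -3]
Insert 15: shifted 1 elements -> [-6, 15, 15, 23, -3]
Insert -3: shifted 3 elements -> [-6, -3, 15, 15, 23]


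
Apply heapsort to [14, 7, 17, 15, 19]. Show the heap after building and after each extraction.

Build heap: [19, 15, 17, 14, 7]
Extract 19: [17, 15, 7, 14, 19]
Extract 17: [15, 14, 7, 17, 19]
Extract 15: [14, 7, 15, 17, 19]
Extract 14: [7, 14, 15, 17, 19]


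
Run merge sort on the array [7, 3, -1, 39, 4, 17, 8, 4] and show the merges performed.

Divide and conquer:
  Merge [7] + [3] -> [3, 7]
  Merge [-1] + [39] -> [-1, 39]
  Merge [3, 7] + [-1, 39] -> [-1, 3, 7, 39]
  Merge [4] + [17] -> [4, 17]
  Merge [8] + [4] -> [4, 8]
  Merge [4, 17] + [4, 8] -> [4, 4, 8, 17]
  Merge [-1, 3, 7, 39] + [4, 4, 8, 17] -> [-1, 3, 4, 4, 7, 8, 17, 39]


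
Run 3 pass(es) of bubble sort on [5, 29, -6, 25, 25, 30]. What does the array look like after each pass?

After pass 1: [5, -6, 25, 25, 29, 30] (3 swaps)
After pass 2: [-6, 5, 25, 25, 29, 30] (1 swaps)
After pass 3: [-6, 5, 25, 25, 29, 30] (0 swaps)
Total swaps: 4


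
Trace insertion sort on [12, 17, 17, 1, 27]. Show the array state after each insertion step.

First element 12 is already 'sorted'
Insert 17: shifted 0 elements -> [12, 17, 17, 1, 27]
Insert 17: shifted 0 elements -> [12, 17, 17, 1, 27]
Insert 1: shifted 3 elements -> [1, 12, 17, 17, 27]
Insert 27: shifted 0 elements -> [1, 12, 17, 17, 27]


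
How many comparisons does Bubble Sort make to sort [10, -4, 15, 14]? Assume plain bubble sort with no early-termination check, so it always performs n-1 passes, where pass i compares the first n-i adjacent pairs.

Pass 1: compare adjacent pairs (0,1)..(2,3) = 3 comparison(s), 2 swap(s) -> [-4, 10, 14, 15]
Pass 2: compare adjacent pairs (0,1)..(1,2) = 2 comparison(s), 0 swap(s) -> [-4, 10, 14, 15]
Pass 3: compare adjacent pairs (0,1)..(0,1) = 1 comparison(s), 0 swap(s) -> [-4, 10, 14, 15]
Total comparisons: 3 + 2 + 1 = 6


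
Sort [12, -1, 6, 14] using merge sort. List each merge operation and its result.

Divide and conquer:
  Merge [12] + [-1] -> [-1, 12]
  Merge [6] + [14] -> [6, 14]
  Merge [-1, 12] + [6, 14] -> [-1, 6, 12, 14]


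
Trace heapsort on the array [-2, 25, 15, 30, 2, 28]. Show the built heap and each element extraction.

Build heap: [30, 25, 28, -2, 2, 15]
Extract 30: [28, 25, 15, -2, 2, 30]
Extract 28: [25, 2, 15, -2, 28, 30]
Extract 25: [15, 2, -2, 25, 28, 30]
Extract 15: [2, -2, 15, 25, 28, 30]
Extract 2: [-2, 2, 15, 25, 28, 30]


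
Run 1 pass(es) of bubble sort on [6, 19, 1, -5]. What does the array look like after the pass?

After pass 1: [6, 1, -5, 19] (2 swaps)
Total swaps: 2


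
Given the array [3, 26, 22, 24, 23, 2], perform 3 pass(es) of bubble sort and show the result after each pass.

After pass 1: [3, 22, 24, 23, 2, 26] (4 swaps)
After pass 2: [3, 22, 23, 2, 24, 26] (2 swaps)
After pass 3: [3, 22, 2, 23, 24, 26] (1 swaps)
Total swaps: 7


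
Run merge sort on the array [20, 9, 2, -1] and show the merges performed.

Divide and conquer:
  Merge [20] + [9] -> [9, 20]
  Merge [2] + [-1] -> [-1, 2]
  Merge [9, 20] + [-1, 2] -> [-1, 2, 9, 20]
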